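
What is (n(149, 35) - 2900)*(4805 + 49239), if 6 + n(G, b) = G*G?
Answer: 1042778980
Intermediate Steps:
n(G, b) = -6 + G² (n(G, b) = -6 + G*G = -6 + G²)
(n(149, 35) - 2900)*(4805 + 49239) = ((-6 + 149²) - 2900)*(4805 + 49239) = ((-6 + 22201) - 2900)*54044 = (22195 - 2900)*54044 = 19295*54044 = 1042778980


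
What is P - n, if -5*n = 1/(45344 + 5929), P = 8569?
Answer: 2196791686/256365 ≈ 8569.0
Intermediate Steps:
n = -1/256365 (n = -1/(5*(45344 + 5929)) = -1/5/51273 = -1/5*1/51273 = -1/256365 ≈ -3.9007e-6)
P - n = 8569 - 1*(-1/256365) = 8569 + 1/256365 = 2196791686/256365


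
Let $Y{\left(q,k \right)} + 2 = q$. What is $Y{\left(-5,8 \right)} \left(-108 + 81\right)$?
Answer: $189$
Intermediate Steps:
$Y{\left(q,k \right)} = -2 + q$
$Y{\left(-5,8 \right)} \left(-108 + 81\right) = \left(-2 - 5\right) \left(-108 + 81\right) = \left(-7\right) \left(-27\right) = 189$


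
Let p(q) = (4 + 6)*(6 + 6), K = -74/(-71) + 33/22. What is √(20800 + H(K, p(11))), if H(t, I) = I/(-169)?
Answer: 2*√878770/13 ≈ 144.22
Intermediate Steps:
K = 361/142 (K = -74*(-1/71) + 33*(1/22) = 74/71 + 3/2 = 361/142 ≈ 2.5423)
p(q) = 120 (p(q) = 10*12 = 120)
H(t, I) = -I/169 (H(t, I) = I*(-1/169) = -I/169)
√(20800 + H(K, p(11))) = √(20800 - 1/169*120) = √(20800 - 120/169) = √(3515080/169) = 2*√878770/13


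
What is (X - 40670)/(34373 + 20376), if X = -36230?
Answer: -76900/54749 ≈ -1.4046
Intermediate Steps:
(X - 40670)/(34373 + 20376) = (-36230 - 40670)/(34373 + 20376) = -76900/54749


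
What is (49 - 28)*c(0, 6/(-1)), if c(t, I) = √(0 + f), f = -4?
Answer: 42*I ≈ 42.0*I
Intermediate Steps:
c(t, I) = 2*I (c(t, I) = √(0 - 4) = √(-4) = 2*I)
(49 - 28)*c(0, 6/(-1)) = (49 - 28)*(2*I) = 21*(2*I) = 42*I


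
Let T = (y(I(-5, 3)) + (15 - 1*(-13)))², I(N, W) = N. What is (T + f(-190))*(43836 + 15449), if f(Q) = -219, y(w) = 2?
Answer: 40373085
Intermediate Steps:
T = 900 (T = (2 + (15 - 1*(-13)))² = (2 + (15 + 13))² = (2 + 28)² = 30² = 900)
(T + f(-190))*(43836 + 15449) = (900 - 219)*(43836 + 15449) = 681*59285 = 40373085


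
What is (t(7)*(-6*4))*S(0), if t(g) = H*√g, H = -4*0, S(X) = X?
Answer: 0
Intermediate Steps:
H = 0
t(g) = 0 (t(g) = 0*√g = 0)
(t(7)*(-6*4))*S(0) = (0*(-6*4))*0 = (0*(-24))*0 = 0*0 = 0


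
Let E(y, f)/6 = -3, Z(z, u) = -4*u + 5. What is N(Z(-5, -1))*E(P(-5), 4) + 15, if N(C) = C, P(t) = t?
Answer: -147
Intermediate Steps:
Z(z, u) = 5 - 4*u
E(y, f) = -18 (E(y, f) = 6*(-3) = -18)
N(Z(-5, -1))*E(P(-5), 4) + 15 = (5 - 4*(-1))*(-18) + 15 = (5 + 4)*(-18) + 15 = 9*(-18) + 15 = -162 + 15 = -147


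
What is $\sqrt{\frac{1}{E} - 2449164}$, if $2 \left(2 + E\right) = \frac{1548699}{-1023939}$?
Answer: $\frac{3 i \sqrt{963334119890962390}}{1881485} \approx 1565.0 i$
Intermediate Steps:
$E = - \frac{1881485}{682626}$ ($E = -2 + \frac{1548699 \frac{1}{-1023939}}{2} = -2 + \frac{1548699 \left(- \frac{1}{1023939}\right)}{2} = -2 + \frac{1}{2} \left(- \frac{516233}{341313}\right) = -2 - \frac{516233}{682626} = - \frac{1881485}{682626} \approx -2.7562$)
$\sqrt{\frac{1}{E} - 2449164} = \sqrt{\frac{1}{- \frac{1881485}{682626}} - 2449164} = \sqrt{- \frac{682626}{1881485} - 2449164} = \sqrt{- \frac{4608066011166}{1881485}} = \frac{3 i \sqrt{963334119890962390}}{1881485}$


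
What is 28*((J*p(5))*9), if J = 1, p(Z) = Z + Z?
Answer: 2520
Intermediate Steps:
p(Z) = 2*Z
28*((J*p(5))*9) = 28*((1*(2*5))*9) = 28*((1*10)*9) = 28*(10*9) = 28*90 = 2520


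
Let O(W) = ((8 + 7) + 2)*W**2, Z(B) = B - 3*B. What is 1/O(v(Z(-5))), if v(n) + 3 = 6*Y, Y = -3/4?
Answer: 4/3825 ≈ 0.0010458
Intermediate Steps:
Z(B) = -2*B
Y = -3/4 (Y = -3*1/4 = -3/4 ≈ -0.75000)
v(n) = -15/2 (v(n) = -3 + 6*(-3/4) = -3 - 9/2 = -15/2)
O(W) = 17*W**2 (O(W) = (15 + 2)*W**2 = 17*W**2)
1/O(v(Z(-5))) = 1/(17*(-15/2)**2) = 1/(17*(225/4)) = 1/(3825/4) = 4/3825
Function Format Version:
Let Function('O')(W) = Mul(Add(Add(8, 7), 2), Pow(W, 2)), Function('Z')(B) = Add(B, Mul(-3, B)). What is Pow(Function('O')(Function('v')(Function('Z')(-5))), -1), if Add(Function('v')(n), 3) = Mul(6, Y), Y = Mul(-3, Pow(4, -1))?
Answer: Rational(4, 3825) ≈ 0.0010458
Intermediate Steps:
Function('Z')(B) = Mul(-2, B)
Y = Rational(-3, 4) (Y = Mul(-3, Rational(1, 4)) = Rational(-3, 4) ≈ -0.75000)
Function('v')(n) = Rational(-15, 2) (Function('v')(n) = Add(-3, Mul(6, Rational(-3, 4))) = Add(-3, Rational(-9, 2)) = Rational(-15, 2))
Function('O')(W) = Mul(17, Pow(W, 2)) (Function('O')(W) = Mul(Add(15, 2), Pow(W, 2)) = Mul(17, Pow(W, 2)))
Pow(Function('O')(Function('v')(Function('Z')(-5))), -1) = Pow(Mul(17, Pow(Rational(-15, 2), 2)), -1) = Pow(Mul(17, Rational(225, 4)), -1) = Pow(Rational(3825, 4), -1) = Rational(4, 3825)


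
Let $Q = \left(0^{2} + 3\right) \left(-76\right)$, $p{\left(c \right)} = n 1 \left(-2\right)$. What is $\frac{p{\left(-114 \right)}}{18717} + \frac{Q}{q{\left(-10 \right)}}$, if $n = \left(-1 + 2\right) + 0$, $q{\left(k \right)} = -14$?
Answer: $\frac{2133724}{131019} \approx 16.286$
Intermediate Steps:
$n = 1$ ($n = 1 + 0 = 1$)
$p{\left(c \right)} = -2$ ($p{\left(c \right)} = 1 \cdot 1 \left(-2\right) = 1 \left(-2\right) = -2$)
$Q = -228$ ($Q = \left(0 + 3\right) \left(-76\right) = 3 \left(-76\right) = -228$)
$\frac{p{\left(-114 \right)}}{18717} + \frac{Q}{q{\left(-10 \right)}} = - \frac{2}{18717} - \frac{228}{-14} = \left(-2\right) \frac{1}{18717} - - \frac{114}{7} = - \frac{2}{18717} + \frac{114}{7} = \frac{2133724}{131019}$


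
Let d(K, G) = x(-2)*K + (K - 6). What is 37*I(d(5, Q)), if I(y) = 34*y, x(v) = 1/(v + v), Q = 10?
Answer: -5661/2 ≈ -2830.5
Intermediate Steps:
x(v) = 1/(2*v)
d(K, G) = -6 + 3*K/4 (d(K, G) = ((½)/(-2))*K + (K - 6) = ((½)*(-½))*K + (-6 + K) = -K/4 + (-6 + K) = -6 + 3*K/4)
37*I(d(5, Q)) = 37*(34*(-6 + (¾)*5)) = 37*(34*(-6 + 15/4)) = 37*(34*(-9/4)) = 37*(-153/2) = -5661/2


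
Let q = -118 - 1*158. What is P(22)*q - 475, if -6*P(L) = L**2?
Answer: 21789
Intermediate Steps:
P(L) = -L**2/6
q = -276 (q = -118 - 158 = -276)
P(22)*q - 475 = -1/6*22**2*(-276) - 475 = -1/6*484*(-276) - 475 = -242/3*(-276) - 475 = 22264 - 475 = 21789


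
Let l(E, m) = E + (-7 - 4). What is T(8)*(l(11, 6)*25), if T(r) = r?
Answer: 0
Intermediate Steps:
l(E, m) = -11 + E (l(E, m) = E - 11 = -11 + E)
T(8)*(l(11, 6)*25) = 8*((-11 + 11)*25) = 8*(0*25) = 8*0 = 0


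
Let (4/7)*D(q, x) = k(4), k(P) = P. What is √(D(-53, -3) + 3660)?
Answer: √3667 ≈ 60.556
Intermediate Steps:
D(q, x) = 7 (D(q, x) = (7/4)*4 = 7)
√(D(-53, -3) + 3660) = √(7 + 3660) = √3667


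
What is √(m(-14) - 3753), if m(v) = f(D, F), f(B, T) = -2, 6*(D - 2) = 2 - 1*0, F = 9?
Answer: I*√3755 ≈ 61.278*I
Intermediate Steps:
D = 7/3 (D = 2 + (2 - 1*0)/6 = 2 + (2 + 0)/6 = 2 + (⅙)*2 = 2 + ⅓ = 7/3 ≈ 2.3333)
m(v) = -2
√(m(-14) - 3753) = √(-2 - 3753) = √(-3755) = I*√3755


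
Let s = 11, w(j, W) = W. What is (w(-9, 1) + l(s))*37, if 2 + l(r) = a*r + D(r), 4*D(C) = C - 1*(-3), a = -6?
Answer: -4699/2 ≈ -2349.5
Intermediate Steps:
D(C) = 3/4 + C/4 (D(C) = (C - 1*(-3))/4 = (C + 3)/4 = (3 + C)/4 = 3/4 + C/4)
l(r) = -5/4 - 23*r/4 (l(r) = -2 + (-6*r + (3/4 + r/4)) = -2 + (3/4 - 23*r/4) = -5/4 - 23*r/4)
(w(-9, 1) + l(s))*37 = (1 + (-5/4 - 23/4*11))*37 = (1 + (-5/4 - 253/4))*37 = (1 - 129/2)*37 = -127/2*37 = -4699/2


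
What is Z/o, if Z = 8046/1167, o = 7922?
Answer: 1341/1540829 ≈ 0.00087031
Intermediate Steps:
Z = 2682/389 (Z = 8046*(1/1167) = 2682/389 ≈ 6.8946)
Z/o = (2682/389)/7922 = (2682/389)*(1/7922) = 1341/1540829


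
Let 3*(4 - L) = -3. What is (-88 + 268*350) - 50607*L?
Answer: -159323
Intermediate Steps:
L = 5 (L = 4 - ⅓*(-3) = 4 + 1 = 5)
(-88 + 268*350) - 50607*L = (-88 + 268*350) - 50607*5 = (-88 + 93800) - 1*253035 = 93712 - 253035 = -159323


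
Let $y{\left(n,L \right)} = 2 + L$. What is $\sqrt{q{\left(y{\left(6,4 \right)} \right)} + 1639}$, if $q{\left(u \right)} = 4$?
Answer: $\sqrt{1643} \approx 40.534$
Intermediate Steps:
$\sqrt{q{\left(y{\left(6,4 \right)} \right)} + 1639} = \sqrt{4 + 1639} = \sqrt{1643}$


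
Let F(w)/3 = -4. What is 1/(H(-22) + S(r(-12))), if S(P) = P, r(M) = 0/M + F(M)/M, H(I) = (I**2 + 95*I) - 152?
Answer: -1/1757 ≈ -0.00056915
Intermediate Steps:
H(I) = -152 + I**2 + 95*I
F(w) = -12 (F(w) = 3*(-4) = -12)
r(M) = -12/M (r(M) = 0/M - 12/M = 0 - 12/M = -12/M)
1/(H(-22) + S(r(-12))) = 1/((-152 + (-22)**2 + 95*(-22)) - 12/(-12)) = 1/((-152 + 484 - 2090) - 12*(-1/12)) = 1/(-1758 + 1) = 1/(-1757) = -1/1757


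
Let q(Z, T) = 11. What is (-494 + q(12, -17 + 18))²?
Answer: 233289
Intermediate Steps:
(-494 + q(12, -17 + 18))² = (-494 + 11)² = (-483)² = 233289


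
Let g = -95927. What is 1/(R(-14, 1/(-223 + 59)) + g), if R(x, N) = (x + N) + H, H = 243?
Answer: -164/15694473 ≈ -1.0450e-5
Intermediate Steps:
R(x, N) = 243 + N + x (R(x, N) = (x + N) + 243 = (N + x) + 243 = 243 + N + x)
1/(R(-14, 1/(-223 + 59)) + g) = 1/((243 + 1/(-223 + 59) - 14) - 95927) = 1/((243 + 1/(-164) - 14) - 95927) = 1/((243 - 1/164 - 14) - 95927) = 1/(37555/164 - 95927) = 1/(-15694473/164) = -164/15694473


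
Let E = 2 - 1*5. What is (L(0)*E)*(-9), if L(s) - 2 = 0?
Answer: 54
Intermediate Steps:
E = -3 (E = 2 - 5 = -3)
L(s) = 2 (L(s) = 2 + 0 = 2)
(L(0)*E)*(-9) = (2*(-3))*(-9) = -6*(-9) = 54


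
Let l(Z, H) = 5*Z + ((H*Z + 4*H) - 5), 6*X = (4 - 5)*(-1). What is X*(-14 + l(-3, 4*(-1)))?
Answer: -19/3 ≈ -6.3333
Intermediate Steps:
X = 1/6 (X = ((4 - 5)*(-1))/6 = (-1*(-1))/6 = (1/6)*1 = 1/6 ≈ 0.16667)
l(Z, H) = -5 + 4*H + 5*Z + H*Z (l(Z, H) = 5*Z + ((4*H + H*Z) - 5) = 5*Z + (-5 + 4*H + H*Z) = -5 + 4*H + 5*Z + H*Z)
X*(-14 + l(-3, 4*(-1))) = (-14 + (-5 + 4*(4*(-1)) + 5*(-3) + (4*(-1))*(-3)))/6 = (-14 + (-5 + 4*(-4) - 15 - 4*(-3)))/6 = (-14 + (-5 - 16 - 15 + 12))/6 = (-14 - 24)/6 = (1/6)*(-38) = -19/3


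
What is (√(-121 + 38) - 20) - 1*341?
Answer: -361 + I*√83 ≈ -361.0 + 9.1104*I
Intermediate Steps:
(√(-121 + 38) - 20) - 1*341 = (√(-83) - 20) - 341 = (I*√83 - 20) - 341 = (-20 + I*√83) - 341 = -361 + I*√83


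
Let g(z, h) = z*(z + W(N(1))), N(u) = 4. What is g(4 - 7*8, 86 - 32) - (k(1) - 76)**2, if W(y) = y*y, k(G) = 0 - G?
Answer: -4057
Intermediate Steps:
k(G) = -G
W(y) = y**2
g(z, h) = z*(16 + z) (g(z, h) = z*(z + 4**2) = z*(z + 16) = z*(16 + z))
g(4 - 7*8, 86 - 32) - (k(1) - 76)**2 = (4 - 7*8)*(16 + (4 - 7*8)) - (-1*1 - 76)**2 = (4 - 56)*(16 + (4 - 56)) - (-1 - 76)**2 = -52*(16 - 52) - 1*(-77)**2 = -52*(-36) - 1*5929 = 1872 - 5929 = -4057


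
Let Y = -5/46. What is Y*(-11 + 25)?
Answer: -35/23 ≈ -1.5217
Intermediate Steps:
Y = -5/46 (Y = -5*1/46 = -5/46 ≈ -0.10870)
Y*(-11 + 25) = -5*(-11 + 25)/46 = -5/46*14 = -35/23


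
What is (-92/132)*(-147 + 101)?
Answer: 1058/33 ≈ 32.061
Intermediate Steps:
(-92/132)*(-147 + 101) = -92*1/132*(-46) = -23/33*(-46) = 1058/33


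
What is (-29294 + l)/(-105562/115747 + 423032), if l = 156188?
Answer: 7343799909/24482289671 ≈ 0.29996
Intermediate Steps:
(-29294 + l)/(-105562/115747 + 423032) = (-29294 + 156188)/(-105562/115747 + 423032) = 126894/(-105562*1/115747 + 423032) = 126894/(-105562/115747 + 423032) = 126894/(48964579342/115747) = 126894*(115747/48964579342) = 7343799909/24482289671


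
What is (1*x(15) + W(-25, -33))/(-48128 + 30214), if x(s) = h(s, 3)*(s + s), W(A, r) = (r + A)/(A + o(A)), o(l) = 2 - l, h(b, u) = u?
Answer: -61/17914 ≈ -0.0034052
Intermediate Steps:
W(A, r) = A/2 + r/2 (W(A, r) = (r + A)/(A + (2 - A)) = (A + r)/2 = (A + r)*(1/2) = A/2 + r/2)
x(s) = 6*s (x(s) = 3*(s + s) = 3*(2*s) = 6*s)
(1*x(15) + W(-25, -33))/(-48128 + 30214) = (1*(6*15) + ((1/2)*(-25) + (1/2)*(-33)))/(-48128 + 30214) = (1*90 + (-25/2 - 33/2))/(-17914) = (90 - 29)*(-1/17914) = 61*(-1/17914) = -61/17914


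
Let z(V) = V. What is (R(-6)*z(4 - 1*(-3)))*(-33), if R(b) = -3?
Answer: 693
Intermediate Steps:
(R(-6)*z(4 - 1*(-3)))*(-33) = -3*(4 - 1*(-3))*(-33) = -3*(4 + 3)*(-33) = -3*7*(-33) = -21*(-33) = 693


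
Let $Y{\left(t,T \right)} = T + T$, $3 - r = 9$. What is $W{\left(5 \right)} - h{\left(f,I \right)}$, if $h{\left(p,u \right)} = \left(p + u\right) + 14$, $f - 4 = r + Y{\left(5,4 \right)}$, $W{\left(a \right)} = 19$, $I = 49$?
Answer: $-50$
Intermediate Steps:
$r = -6$ ($r = 3 - 9 = -6$)
$Y{\left(t,T \right)} = 2 T$
$f = 6$ ($f = 4 + \left(-6 + 2 \cdot 4\right) = 4 + \left(-6 + 8\right) = 4 + 2 = 6$)
$h{\left(p,u \right)} = 14 + p + u$
$W{\left(5 \right)} - h{\left(f,I \right)} = 19 - \left(14 + 6 + 49\right) = 19 - 69 = -50$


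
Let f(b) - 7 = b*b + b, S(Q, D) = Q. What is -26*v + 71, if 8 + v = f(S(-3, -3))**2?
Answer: -4115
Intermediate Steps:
f(b) = 7 + b + b**2 (f(b) = 7 + (b*b + b) = 7 + (b**2 + b) = 7 + (b + b**2) = 7 + b + b**2)
v = 161 (v = -8 + (7 - 3 + (-3)**2)**2 = -8 + (7 - 3 + 9)**2 = -8 + 13**2 = -8 + 169 = 161)
-26*v + 71 = -26*161 + 71 = -4186 + 71 = -4115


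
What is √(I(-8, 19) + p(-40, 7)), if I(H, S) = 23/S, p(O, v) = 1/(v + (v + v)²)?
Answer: 4*√1130101/3857 ≈ 1.1025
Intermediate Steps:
p(O, v) = 1/(v + 4*v²) (p(O, v) = 1/(v + (2*v)²) = 1/(v + 4*v²))
√(I(-8, 19) + p(-40, 7)) = √(23/19 + 1/(7*(1 + 4*7))) = √(23*(1/19) + 1/(7*(1 + 28))) = √(23/19 + (⅐)/29) = √(23/19 + (⅐)*(1/29)) = √(23/19 + 1/203) = √(4688/3857) = 4*√1130101/3857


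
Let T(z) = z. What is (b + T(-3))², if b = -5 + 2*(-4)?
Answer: 256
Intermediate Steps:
b = -13 (b = -5 - 8 = -13)
(b + T(-3))² = (-13 - 3)² = (-16)² = 256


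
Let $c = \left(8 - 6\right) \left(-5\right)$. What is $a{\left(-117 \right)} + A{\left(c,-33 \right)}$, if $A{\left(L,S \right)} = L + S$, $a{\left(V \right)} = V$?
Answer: $-160$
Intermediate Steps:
$c = -10$ ($c = 2 \left(-5\right) = -10$)
$a{\left(-117 \right)} + A{\left(c,-33 \right)} = -117 - 43 = -160$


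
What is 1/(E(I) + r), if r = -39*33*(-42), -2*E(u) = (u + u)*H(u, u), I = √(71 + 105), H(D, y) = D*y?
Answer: 2457/132562870 + 16*√11/66281435 ≈ 1.9335e-5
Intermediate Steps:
I = 4*√11 (I = √176 = 4*√11 ≈ 13.266)
E(u) = -u³ (E(u) = -(u + u)*u*u/2 = -2*u*u²/2 = -u³)
r = 54054 (r = -1287*(-42) = 54054)
1/(E(I) + r) = 1/(-(4*√11)³ + 54054) = 1/(-704*√11 + 54054) = 1/(54054 - 704*√11)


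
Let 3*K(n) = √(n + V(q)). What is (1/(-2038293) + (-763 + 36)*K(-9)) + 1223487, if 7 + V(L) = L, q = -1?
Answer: 2493824987690/2038293 - 727*I*√17/3 ≈ 1.2235e+6 - 999.17*I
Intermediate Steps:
V(L) = -7 + L
K(n) = √(-8 + n)/3 (K(n) = √(n + (-7 - 1))/3 = √(n - 8)/3 = √(-8 + n)/3)
(1/(-2038293) + (-763 + 36)*K(-9)) + 1223487 = (1/(-2038293) + (-763 + 36)*(√(-8 - 9)/3)) + 1223487 = (-1/2038293 - 727*√(-17)/3) + 1223487 = (-1/2038293 - 727*I*√17/3) + 1223487 = 2493824987690/2038293 - 727*I*√17/3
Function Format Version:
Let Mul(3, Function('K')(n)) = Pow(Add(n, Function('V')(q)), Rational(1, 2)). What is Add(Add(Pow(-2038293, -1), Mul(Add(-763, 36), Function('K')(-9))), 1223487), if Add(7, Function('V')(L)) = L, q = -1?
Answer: Add(Rational(2493824987690, 2038293), Mul(Rational(-727, 3), I, Pow(17, Rational(1, 2)))) ≈ Add(1.2235e+6, Mul(-999.17, I))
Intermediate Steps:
Function('V')(L) = Add(-7, L)
Function('K')(n) = Mul(Rational(1, 3), Pow(Add(-8, n), Rational(1, 2))) (Function('K')(n) = Mul(Rational(1, 3), Pow(Add(n, Add(-7, -1)), Rational(1, 2))) = Mul(Rational(1, 3), Pow(Add(n, -8), Rational(1, 2))) = Mul(Rational(1, 3), Pow(Add(-8, n), Rational(1, 2))))
Add(Add(Pow(-2038293, -1), Mul(Add(-763, 36), Function('K')(-9))), 1223487) = Add(Add(Pow(-2038293, -1), Mul(Add(-763, 36), Mul(Rational(1, 3), Pow(Add(-8, -9), Rational(1, 2))))), 1223487) = Add(Add(Rational(-1, 2038293), Mul(-727, Mul(Rational(1, 3), Pow(-17, Rational(1, 2))))), 1223487) = Add(Add(Rational(-1, 2038293), Mul(-727, Mul(Rational(1, 3), Mul(I, Pow(17, Rational(1, 2)))))), 1223487) = Add(Add(Rational(-1, 2038293), Mul(-727, Mul(Rational(1, 3), I, Pow(17, Rational(1, 2))))), 1223487) = Add(Add(Rational(-1, 2038293), Mul(Rational(-727, 3), I, Pow(17, Rational(1, 2)))), 1223487) = Add(Rational(2493824987690, 2038293), Mul(Rational(-727, 3), I, Pow(17, Rational(1, 2))))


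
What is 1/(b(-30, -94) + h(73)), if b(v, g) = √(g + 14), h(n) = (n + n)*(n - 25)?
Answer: 438/3069509 - I*√5/12278036 ≈ 0.00014269 - 1.8212e-7*I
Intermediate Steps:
h(n) = 2*n*(-25 + n) (h(n) = (2*n)*(-25 + n) = 2*n*(-25 + n))
b(v, g) = √(14 + g)
1/(b(-30, -94) + h(73)) = 1/(√(14 - 94) + 2*73*(-25 + 73)) = 1/(√(-80) + 2*73*48) = 1/(4*I*√5 + 7008) = 1/(7008 + 4*I*√5)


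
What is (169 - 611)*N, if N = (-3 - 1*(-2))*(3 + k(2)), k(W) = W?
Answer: 2210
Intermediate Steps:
N = -5 (N = (-3 - 1*(-2))*(3 + 2) = (-3 + 2)*5 = -1*5 = -5)
(169 - 611)*N = (169 - 611)*(-5) = -442*(-5) = 2210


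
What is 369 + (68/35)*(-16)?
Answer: 11827/35 ≈ 337.91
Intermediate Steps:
369 + (68/35)*(-16) = 369 - 1088/35 = 11827/35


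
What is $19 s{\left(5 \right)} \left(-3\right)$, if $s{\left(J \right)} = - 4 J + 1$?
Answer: $1083$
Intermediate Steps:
$s{\left(J \right)} = 1 - 4 J$
$19 s{\left(5 \right)} \left(-3\right) = 19 \left(1 - 20\right) \left(-3\right) = 19 \left(-19\right) \left(-3\right) = \left(-361\right) \left(-3\right) = 1083$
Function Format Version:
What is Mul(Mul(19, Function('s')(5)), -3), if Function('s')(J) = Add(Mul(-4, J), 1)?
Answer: 1083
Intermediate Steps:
Function('s')(J) = Add(1, Mul(-4, J))
Mul(Mul(19, Function('s')(5)), -3) = Mul(Mul(19, Add(1, Mul(-4, 5))), -3) = Mul(Mul(19, Add(1, -20)), -3) = Mul(Mul(19, -19), -3) = Mul(-361, -3) = 1083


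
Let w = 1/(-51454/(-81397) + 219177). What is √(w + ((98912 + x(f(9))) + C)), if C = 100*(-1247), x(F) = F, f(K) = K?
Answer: 38*I*√5682090310112463771065/17840401723 ≈ 160.56*I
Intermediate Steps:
C = -124700
w = 81397/17840401723 (w = 1/(-51454*(-1/81397) + 219177) = 1/(51454/81397 + 219177) = 1/(17840401723/81397) = 81397/17840401723 ≈ 4.5625e-6)
√(w + ((98912 + x(f(9))) + C)) = √(81397/17840401723 + ((98912 + 9) - 124700)) = √(81397/17840401723 + (98921 - 124700)) = √(81397/17840401723 - 25779) = √(-459907715935820/17840401723) = 38*I*√5682090310112463771065/17840401723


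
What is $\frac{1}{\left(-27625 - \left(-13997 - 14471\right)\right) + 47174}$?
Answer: $\frac{1}{48017} \approx 2.0826 \cdot 10^{-5}$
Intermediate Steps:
$\frac{1}{\left(-27625 - \left(-13997 - 14471\right)\right) + 47174} = \frac{1}{\left(-27625 - -28468\right) + 47174} = \frac{1}{\left(-27625 + 28468\right) + 47174} = \frac{1}{843 + 47174} = \frac{1}{48017}$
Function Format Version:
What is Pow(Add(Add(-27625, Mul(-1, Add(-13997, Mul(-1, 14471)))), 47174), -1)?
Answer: Rational(1, 48017) ≈ 2.0826e-5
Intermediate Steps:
Pow(Add(Add(-27625, Mul(-1, Add(-13997, Mul(-1, 14471)))), 47174), -1) = Pow(Add(Add(-27625, Mul(-1, Add(-13997, -14471))), 47174), -1) = Pow(Add(Add(-27625, Mul(-1, -28468)), 47174), -1) = Pow(Add(Add(-27625, 28468), 47174), -1) = Pow(Add(843, 47174), -1) = Pow(48017, -1) = Rational(1, 48017)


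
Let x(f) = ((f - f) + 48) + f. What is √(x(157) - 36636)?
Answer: I*√36431 ≈ 190.87*I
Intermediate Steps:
x(f) = 48 + f (x(f) = (0 + 48) + f = 48 + f)
√(x(157) - 36636) = √((48 + 157) - 36636) = √(205 - 36636) = √(-36431) = I*√36431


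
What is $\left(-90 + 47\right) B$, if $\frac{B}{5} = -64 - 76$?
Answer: $30100$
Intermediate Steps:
$B = -700$ ($B = 5 \left(-64 - 76\right) = 5 \left(-140\right) = -700$)
$\left(-90 + 47\right) B = \left(-90 + 47\right) \left(-700\right) = \left(-43\right) \left(-700\right) = 30100$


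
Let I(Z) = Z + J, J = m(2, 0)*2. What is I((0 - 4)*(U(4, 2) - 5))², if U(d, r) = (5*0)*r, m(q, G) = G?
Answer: 400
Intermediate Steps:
J = 0 (J = 0*2 = 0)
U(d, r) = 0 (U(d, r) = 0*r = 0)
I(Z) = Z (I(Z) = Z + 0 = Z)
I((0 - 4)*(U(4, 2) - 5))² = ((0 - 4)*(0 - 5))² = (-4*(-5))² = 20² = 400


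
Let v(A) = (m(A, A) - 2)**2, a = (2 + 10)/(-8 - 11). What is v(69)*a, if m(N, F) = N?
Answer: -53868/19 ≈ -2835.2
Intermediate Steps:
a = -12/19 (a = 12/(-19) = 12*(-1/19) = -12/19 ≈ -0.63158)
v(A) = (-2 + A)**2 (v(A) = (A - 2)**2 = (-2 + A)**2)
v(69)*a = (-2 + 69)**2*(-12/19) = 67**2*(-12/19) = 4489*(-12/19) = -53868/19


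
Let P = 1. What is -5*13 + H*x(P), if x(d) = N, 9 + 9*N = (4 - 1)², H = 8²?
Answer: -65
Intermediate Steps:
H = 64
N = 0 (N = -1 + (4 - 1)²/9 = -1 + (⅑)*3² = -1 + (⅑)*9 = -1 + 1 = 0)
x(d) = 0
-5*13 + H*x(P) = -5*13 + 64*0 = -65 + 0 = -65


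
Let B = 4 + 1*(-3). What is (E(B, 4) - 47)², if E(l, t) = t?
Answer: 1849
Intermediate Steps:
B = 1 (B = 4 - 3 = 1)
(E(B, 4) - 47)² = (4 - 47)² = (-43)² = 1849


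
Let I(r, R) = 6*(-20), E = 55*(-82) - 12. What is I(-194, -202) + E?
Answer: -4642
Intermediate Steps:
E = -4522 (E = -4510 - 12 = -4522)
I(r, R) = -120
I(-194, -202) + E = -120 - 4522 = -4642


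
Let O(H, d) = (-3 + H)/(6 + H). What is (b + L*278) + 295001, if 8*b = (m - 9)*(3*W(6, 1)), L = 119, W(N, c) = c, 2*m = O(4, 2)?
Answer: 52492743/160 ≈ 3.2808e+5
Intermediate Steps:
O(H, d) = (-3 + H)/(6 + H)
m = 1/20 (m = ((-3 + 4)/(6 + 4))/2 = (1/10)/2 = ((⅒)*1)/2 = (½)*(⅒) = 1/20 ≈ 0.050000)
b = -537/160 (b = ((1/20 - 9)*(3*1))/8 = (-179/20*3)/8 = (⅛)*(-537/20) = -537/160 ≈ -3.3563)
(b + L*278) + 295001 = (-537/160 + 119*278) + 295001 = (-537/160 + 33082) + 295001 = 5292583/160 + 295001 = 52492743/160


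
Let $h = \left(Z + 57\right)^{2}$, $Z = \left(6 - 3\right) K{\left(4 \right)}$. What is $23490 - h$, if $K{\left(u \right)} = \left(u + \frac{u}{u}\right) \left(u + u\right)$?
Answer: $-7839$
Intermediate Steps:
$K{\left(u \right)} = 2 u \left(1 + u\right)$ ($K{\left(u \right)} = \left(u + 1\right) 2 u = \left(1 + u\right) 2 u = 2 u \left(1 + u\right)$)
$Z = 120$ ($Z = \left(6 - 3\right) 2 \cdot 4 \left(1 + 4\right) = 3 \cdot 2 \cdot 4 \cdot 5 = 3 \cdot 40 = 120$)
$h = 31329$ ($h = \left(120 + 57\right)^{2} = 177^{2} = 31329$)
$23490 - h = 23490 - 31329 = -7839$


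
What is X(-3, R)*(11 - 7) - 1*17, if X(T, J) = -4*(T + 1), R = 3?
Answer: 15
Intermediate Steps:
X(T, J) = -4 - 4*T (X(T, J) = -4*(1 + T) = -4 - 4*T)
X(-3, R)*(11 - 7) - 1*17 = (-4 - 4*(-3))*(11 - 7) - 1*17 = (-4 + 12)*4 - 17 = 8*4 - 17 = 32 - 17 = 15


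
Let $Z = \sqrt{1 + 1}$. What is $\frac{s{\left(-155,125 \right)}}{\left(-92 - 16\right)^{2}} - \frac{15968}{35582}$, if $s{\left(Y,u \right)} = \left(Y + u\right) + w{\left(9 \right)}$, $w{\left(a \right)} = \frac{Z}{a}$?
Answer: $- \frac{15609851}{34585704} + \frac{\sqrt{2}}{104976} \approx -0.45132$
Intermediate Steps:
$Z = \sqrt{2} \approx 1.4142$
$w{\left(a \right)} = \frac{\sqrt{2}}{a}$
$s{\left(Y,u \right)} = Y + u + \frac{\sqrt{2}}{9}$ ($s{\left(Y,u \right)} = \left(Y + u\right) + \frac{\sqrt{2}}{9} = Y + u + \frac{\sqrt{2}}{9}$)
$\frac{s{\left(-155,125 \right)}}{\left(-92 - 16\right)^{2}} - \frac{15968}{35582} = \frac{-155 + 125 + \frac{\sqrt{2}}{9}}{\left(-92 - 16\right)^{2}} - \frac{15968}{35582} = \frac{-30 + \frac{\sqrt{2}}{9}}{\left(-108\right)^{2}} - \frac{7984}{17791} = \frac{-30 + \frac{\sqrt{2}}{9}}{11664} - \frac{7984}{17791} = \left(-30 + \frac{\sqrt{2}}{9}\right) \frac{1}{11664} - \frac{7984}{17791} = \left(- \frac{5}{1944} + \frac{\sqrt{2}}{104976}\right) - \frac{7984}{17791} = - \frac{15609851}{34585704} + \frac{\sqrt{2}}{104976}$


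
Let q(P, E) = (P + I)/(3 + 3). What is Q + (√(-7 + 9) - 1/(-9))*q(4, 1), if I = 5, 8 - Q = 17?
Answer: -53/6 + 3*√2/2 ≈ -6.7120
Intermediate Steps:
Q = -9 (Q = 8 - 1*17 = 8 - 17 = -9)
q(P, E) = ⅚ + P/6 (q(P, E) = (P + 5)/(3 + 3) = (5 + P)/6 = (5 + P)*(⅙) = ⅚ + P/6)
Q + (√(-7 + 9) - 1/(-9))*q(4, 1) = -9 + (√(-7 + 9) - 1/(-9))*(⅚ + (⅙)*4) = -9 + (√2 - 1*(-⅑))*(⅚ + ⅔) = -9 + (√2 + ⅑)*(3/2) = -9 + (⅑ + √2)*(3/2) = -9 + (⅙ + 3*√2/2) = -53/6 + 3*√2/2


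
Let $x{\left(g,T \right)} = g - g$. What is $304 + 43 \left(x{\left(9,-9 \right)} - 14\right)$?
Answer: $-298$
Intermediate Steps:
$x{\left(g,T \right)} = 0$
$304 + 43 \left(x{\left(9,-9 \right)} - 14\right) = 304 + 43 \left(0 - 14\right) = 304 + 43 \left(-14\right) = 304 - 602 = -298$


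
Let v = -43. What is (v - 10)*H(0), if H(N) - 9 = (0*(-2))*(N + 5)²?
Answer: -477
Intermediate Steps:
H(N) = 9 (H(N) = 9 + (0*(-2))*(N + 5)² = 9 + 0*(5 + N)² = 9 + 0 = 9)
(v - 10)*H(0) = (-43 - 10)*9 = -53*9 = -477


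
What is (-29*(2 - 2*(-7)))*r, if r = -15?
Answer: 6960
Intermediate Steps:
(-29*(2 - 2*(-7)))*r = -29*(2 - 2*(-7))*(-15) = -29*(2 - 1*(-14))*(-15) = -29*(2 + 14)*(-15) = -29*16*(-15) = -464*(-15) = 6960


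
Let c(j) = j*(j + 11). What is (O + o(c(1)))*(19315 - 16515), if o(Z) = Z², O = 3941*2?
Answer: 22472800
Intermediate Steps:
O = 7882
c(j) = j*(11 + j)
(O + o(c(1)))*(19315 - 16515) = (7882 + (1*(11 + 1))²)*(19315 - 16515) = (7882 + (1*12)²)*2800 = (7882 + 12²)*2800 = (7882 + 144)*2800 = 8026*2800 = 22472800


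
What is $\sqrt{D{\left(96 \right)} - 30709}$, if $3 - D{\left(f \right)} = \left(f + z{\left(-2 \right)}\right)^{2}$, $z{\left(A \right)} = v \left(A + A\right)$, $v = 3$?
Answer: $i \sqrt{37762} \approx 194.32 i$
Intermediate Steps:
$z{\left(A \right)} = 6 A$ ($z{\left(A \right)} = 3 \left(A + A\right) = 3 \cdot 2 A = 6 A$)
$D{\left(f \right)} = 3 - \left(-12 + f\right)^{2}$ ($D{\left(f \right)} = 3 - \left(f + 6 \left(-2\right)\right)^{2} = 3 - \left(f - 12\right)^{2} = 3 - \left(-12 + f\right)^{2}$)
$\sqrt{D{\left(96 \right)} - 30709} = \sqrt{\left(3 - \left(-12 + 96\right)^{2}\right) - 30709} = \sqrt{\left(3 - 84^{2}\right) - 30709} = \sqrt{\left(3 - 7056\right) - 30709} = \sqrt{-7053 - 30709} = \sqrt{-37762} = i \sqrt{37762}$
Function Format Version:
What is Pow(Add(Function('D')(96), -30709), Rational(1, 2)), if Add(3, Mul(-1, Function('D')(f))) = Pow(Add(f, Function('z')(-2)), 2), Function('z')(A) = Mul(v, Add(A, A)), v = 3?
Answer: Mul(I, Pow(37762, Rational(1, 2))) ≈ Mul(194.32, I)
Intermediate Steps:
Function('z')(A) = Mul(6, A) (Function('z')(A) = Mul(3, Add(A, A)) = Mul(3, Mul(2, A)) = Mul(6, A))
Function('D')(f) = Add(3, Mul(-1, Pow(Add(-12, f), 2))) (Function('D')(f) = Add(3, Mul(-1, Pow(Add(f, Mul(6, -2)), 2))) = Add(3, Mul(-1, Pow(Add(f, -12), 2))) = Add(3, Mul(-1, Pow(Add(-12, f), 2))))
Pow(Add(Function('D')(96), -30709), Rational(1, 2)) = Pow(Add(Add(3, Mul(-1, Pow(Add(-12, 96), 2))), -30709), Rational(1, 2)) = Pow(Add(Add(3, Mul(-1, Pow(84, 2))), -30709), Rational(1, 2)) = Pow(Add(Add(3, Mul(-1, 7056)), -30709), Rational(1, 2)) = Pow(Add(Add(3, -7056), -30709), Rational(1, 2)) = Pow(Add(-7053, -30709), Rational(1, 2)) = Pow(-37762, Rational(1, 2)) = Mul(I, Pow(37762, Rational(1, 2)))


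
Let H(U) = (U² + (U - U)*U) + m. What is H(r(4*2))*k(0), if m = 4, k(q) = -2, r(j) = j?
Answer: -136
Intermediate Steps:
H(U) = 4 + U² (H(U) = (U² + (U - U)*U) + 4 = (U² + 0*U) + 4 = (U² + 0) + 4 = U² + 4 = 4 + U²)
H(r(4*2))*k(0) = (4 + (4*2)²)*(-2) = (4 + 8²)*(-2) = (4 + 64)*(-2) = 68*(-2) = -136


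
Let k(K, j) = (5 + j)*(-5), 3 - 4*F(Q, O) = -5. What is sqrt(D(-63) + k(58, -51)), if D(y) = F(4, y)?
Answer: 2*sqrt(58) ≈ 15.232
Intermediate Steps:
F(Q, O) = 2 (F(Q, O) = 3/4 - 1/4*(-5) = 3/4 + 5/4 = 2)
D(y) = 2
k(K, j) = -25 - 5*j
sqrt(D(-63) + k(58, -51)) = sqrt(2 + (-25 - 5*(-51))) = sqrt(2 + (-25 + 255)) = sqrt(2 + 230) = sqrt(232) = 2*sqrt(58)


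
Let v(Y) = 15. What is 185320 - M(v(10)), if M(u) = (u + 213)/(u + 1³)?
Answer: 741223/4 ≈ 1.8531e+5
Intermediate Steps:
M(u) = (213 + u)/(1 + u) (M(u) = (213 + u)/(u + 1) = (213 + u)/(1 + u))
185320 - M(v(10)) = 185320 - (213 + 15)/(1 + 15) = 185320 - 228/16 = 185320 - 1*57/4 = 185320 - 57/4 = 741223/4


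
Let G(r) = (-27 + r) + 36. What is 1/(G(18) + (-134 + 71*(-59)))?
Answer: -1/4296 ≈ -0.00023277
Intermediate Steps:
G(r) = 9 + r
1/(G(18) + (-134 + 71*(-59))) = 1/((9 + 18) + (-134 + 71*(-59))) = 1/(27 + (-134 - 4189)) = 1/(27 - 4323) = 1/(-4296) = -1/4296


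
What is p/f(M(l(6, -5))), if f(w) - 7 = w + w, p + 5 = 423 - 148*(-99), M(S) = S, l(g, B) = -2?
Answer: 15070/3 ≈ 5023.3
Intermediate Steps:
p = 15070 (p = -5 + (423 - 148*(-99)) = -5 + (423 + 14652) = -5 + 15075 = 15070)
f(w) = 7 + 2*w (f(w) = 7 + (w + w) = 7 + 2*w)
p/f(M(l(6, -5))) = 15070/(7 + 2*(-2)) = 15070/(7 - 4) = 15070/3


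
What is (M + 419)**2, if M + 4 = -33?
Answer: 145924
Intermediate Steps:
M = -37 (M = -4 - 33 = -37)
(M + 419)**2 = (-37 + 419)**2 = 382**2 = 145924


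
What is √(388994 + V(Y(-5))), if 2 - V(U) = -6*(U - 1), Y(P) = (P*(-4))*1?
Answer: √389110 ≈ 623.79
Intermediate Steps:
Y(P) = -4*P (Y(P) = -4*P*1 = -4*P)
V(U) = -4 + 6*U (V(U) = 2 - (-6)*(U - 1) = 2 - (-6)*(-1 + U) = 2 - (6 - 6*U) = 2 + (-6 + 6*U) = -4 + 6*U)
√(388994 + V(Y(-5))) = √(388994 + (-4 + 6*(-4*(-5)))) = √(388994 + (-4 + 6*20)) = √(388994 + (-4 + 120)) = √(388994 + 116) = √389110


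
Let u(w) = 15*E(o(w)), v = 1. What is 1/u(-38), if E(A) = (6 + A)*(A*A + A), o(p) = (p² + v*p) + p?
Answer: 1/38598243120 ≈ 2.5908e-11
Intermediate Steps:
o(p) = p² + 2*p (o(p) = (p² + 1*p) + p = (p² + p) + p = (p + p²) + p = p² + 2*p)
E(A) = (6 + A)*(A + A²) (E(A) = (6 + A)*(A² + A) = (6 + A)*(A + A²))
u(w) = 15*w*(2 + w)*(6 + w²*(2 + w)² + 7*w*(2 + w)) (u(w) = 15*((w*(2 + w))*(6 + (w*(2 + w))² + 7*(w*(2 + w)))) = 15*((w*(2 + w))*(6 + w²*(2 + w)² + 7*w*(2 + w))) = 15*(w*(2 + w)*(6 + w²*(2 + w)² + 7*w*(2 + w))) = 15*w*(2 + w)*(6 + w²*(2 + w)² + 7*w*(2 + w)))
1/u(-38) = 1/(15*(-38)*(2 - 38)*(6 + (-38)²*(2 - 38)² + 7*(-38)*(2 - 38))) = 1/(15*(-38)*(-36)*(6 + 1444*(-36)² + 7*(-38)*(-36))) = 1/(15*(-38)*(-36)*(6 + 1444*1296 + 9576)) = 1/(15*(-38)*(-36)*(6 + 1871424 + 9576)) = 1/(15*(-38)*(-36)*1881006) = 1/38598243120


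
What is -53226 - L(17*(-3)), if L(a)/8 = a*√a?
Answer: -53226 + 408*I*√51 ≈ -53226.0 + 2913.7*I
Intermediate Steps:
L(a) = 8*a^(3/2) (L(a) = 8*(a*√a) = 8*a^(3/2))
-53226 - L(17*(-3)) = -53226 - 8*(17*(-3))^(3/2) = -53226 - 8*(-51)^(3/2) = -53226 - 8*(-51*I*√51) = -53226 - (-408)*I*√51 = -53226 + 408*I*√51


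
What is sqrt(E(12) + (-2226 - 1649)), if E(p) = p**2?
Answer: I*sqrt(3731) ≈ 61.082*I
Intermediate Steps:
sqrt(E(12) + (-2226 - 1649)) = sqrt(12**2 + (-2226 - 1649)) = sqrt(144 - 3875) = sqrt(-3731) = I*sqrt(3731)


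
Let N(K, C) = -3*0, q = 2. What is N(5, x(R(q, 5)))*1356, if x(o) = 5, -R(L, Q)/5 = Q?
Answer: 0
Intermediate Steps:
R(L, Q) = -5*Q
N(K, C) = 0
N(5, x(R(q, 5)))*1356 = 0*1356 = 0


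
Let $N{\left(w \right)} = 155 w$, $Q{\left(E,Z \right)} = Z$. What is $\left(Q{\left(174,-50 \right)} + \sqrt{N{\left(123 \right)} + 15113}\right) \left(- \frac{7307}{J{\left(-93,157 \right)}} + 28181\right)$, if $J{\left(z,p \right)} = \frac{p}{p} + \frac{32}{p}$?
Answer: $- \frac{208950500}{189} + \frac{4179010 \sqrt{34178}}{189} \approx 2.9822 \cdot 10^{6}$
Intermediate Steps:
$J{\left(z,p \right)} = 1 + \frac{32}{p}$
$\left(Q{\left(174,-50 \right)} + \sqrt{N{\left(123 \right)} + 15113}\right) \left(- \frac{7307}{J{\left(-93,157 \right)}} + 28181\right) = \left(-50 + \sqrt{155 \cdot 123 + 15113}\right) \left(- \frac{7307}{\frac{1}{157} \left(32 + 157\right)} + 28181\right) = \left(-50 + \sqrt{19065 + 15113}\right) \left(- \frac{7307}{\frac{1}{157} \cdot 189} + 28181\right) = \left(-50 + \sqrt{34178}\right) \left(- \frac{7307}{\frac{189}{157}} + 28181\right) = \left(-50 + \sqrt{34178}\right) \left(\left(-7307\right) \frac{157}{189} + 28181\right) = \left(-50 + \sqrt{34178}\right) \left(- \frac{1147199}{189} + 28181\right) = \left(-50 + \sqrt{34178}\right) \frac{4179010}{189} = - \frac{208950500}{189} + \frac{4179010 \sqrt{34178}}{189}$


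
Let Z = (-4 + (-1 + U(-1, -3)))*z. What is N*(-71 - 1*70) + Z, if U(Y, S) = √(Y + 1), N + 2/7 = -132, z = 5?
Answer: 130391/7 ≈ 18627.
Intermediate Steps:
N = -926/7 (N = -2/7 - 132 = -926/7 ≈ -132.29)
U(Y, S) = √(1 + Y)
Z = -25 (Z = (-4 + (-1 + √(1 - 1)))*5 = (-4 + (-1 + √0))*5 = (-4 + (-1 + 0))*5 = (-4 - 1)*5 = -5*5 = -25)
N*(-71 - 1*70) + Z = -926*(-71 - 1*70)/7 - 25 = -926*(-71 - 70)/7 - 25 = -926/7*(-141) - 25 = 130566/7 - 25 = 130391/7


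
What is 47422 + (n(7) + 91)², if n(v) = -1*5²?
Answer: 51778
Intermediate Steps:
n(v) = -25 (n(v) = -1*25 = -25)
47422 + (n(7) + 91)² = 47422 + (-25 + 91)² = 47422 + 66² = 47422 + 4356 = 51778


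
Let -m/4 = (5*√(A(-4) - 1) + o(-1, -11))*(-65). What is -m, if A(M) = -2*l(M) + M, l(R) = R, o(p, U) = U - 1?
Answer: 3120 - 1300*√3 ≈ 868.33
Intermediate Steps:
o(p, U) = -1 + U
A(M) = -M (A(M) = -2*M + M = -M)
m = -3120 + 1300*√3 (m = -4*(5*√(-1*(-4) - 1) + (-1 - 11))*(-65) = -4*(5*√(4 - 1) - 12)*(-65) = -4*(5*√3 - 12)*(-65) = -4*(-12 + 5*√3)*(-65) = -4*(780 - 325*√3) = -3120 + 1300*√3 ≈ -868.33)
-m = -(-3120 + 1300*√3) = 3120 - 1300*√3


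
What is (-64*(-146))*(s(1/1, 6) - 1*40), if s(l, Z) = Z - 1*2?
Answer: -336384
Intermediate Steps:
s(l, Z) = -2 + Z (s(l, Z) = Z - 2 = -2 + Z)
(-64*(-146))*(s(1/1, 6) - 1*40) = (-64*(-146))*((-2 + 6) - 1*40) = 9344*(4 - 40) = 9344*(-36) = -336384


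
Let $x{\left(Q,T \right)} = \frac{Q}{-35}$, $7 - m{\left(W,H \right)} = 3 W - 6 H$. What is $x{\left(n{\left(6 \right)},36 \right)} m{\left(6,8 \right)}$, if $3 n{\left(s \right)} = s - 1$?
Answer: $- \frac{37}{21} \approx -1.7619$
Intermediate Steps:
$m{\left(W,H \right)} = 7 - 3 W + 6 H$ ($m{\left(W,H \right)} = 7 - \left(3 W - 6 H\right) = 7 - \left(- 6 H + 3 W\right) = 7 + \left(- 3 W + 6 H\right) = 7 - 3 W + 6 H$)
$n{\left(s \right)} = - \frac{1}{3} + \frac{s}{3}$ ($n{\left(s \right)} = \frac{s - 1}{3} = \frac{-1 + s}{3} = - \frac{1}{3} + \frac{s}{3}$)
$x{\left(Q,T \right)} = - \frac{Q}{35}$ ($x{\left(Q,T \right)} = Q \left(- \frac{1}{35}\right) = - \frac{Q}{35}$)
$x{\left(n{\left(6 \right)},36 \right)} m{\left(6,8 \right)} = - \frac{- \frac{1}{3} + \frac{1}{3} \cdot 6}{35} \left(7 - 18 + 6 \cdot 8\right) = - \frac{- \frac{1}{3} + 2}{35} \left(7 - 18 + 48\right) = \left(- \frac{1}{35}\right) \frac{5}{3} \cdot 37 = \left(- \frac{1}{21}\right) 37 = - \frac{37}{21}$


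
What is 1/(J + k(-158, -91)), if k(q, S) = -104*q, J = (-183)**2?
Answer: 1/49921 ≈ 2.0032e-5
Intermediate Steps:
J = 33489
1/(J + k(-158, -91)) = 1/(33489 - 104*(-158)) = 1/(33489 + 16432) = 1/49921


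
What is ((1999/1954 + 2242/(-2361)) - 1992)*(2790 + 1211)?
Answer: -36767357850077/4613394 ≈ -7.9697e+6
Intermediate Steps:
((1999/1954 + 2242/(-2361)) - 1992)*(2790 + 1211) = ((1999*(1/1954) + 2242*(-1/2361)) - 1992)*4001 = ((1999/1954 - 2242/2361) - 1992)*4001 = (338771/4613394 - 1992)*4001 = -9189542077/4613394*4001 = -36767357850077/4613394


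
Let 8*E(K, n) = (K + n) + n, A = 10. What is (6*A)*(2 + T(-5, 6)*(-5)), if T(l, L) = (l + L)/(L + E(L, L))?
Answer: 920/11 ≈ 83.636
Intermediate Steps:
E(K, n) = n/4 + K/8 (E(K, n) = ((K + n) + n)/8 = (K + 2*n)/8 = n/4 + K/8)
T(l, L) = 8*(L + l)/(11*L) (T(l, L) = (l + L)/(L + (L/4 + L/8)) = (L + l)/(L + 3*L/8) = (L + l)/((11*L/8)) = (L + l)*(8/(11*L)) = 8*(L + l)/(11*L))
(6*A)*(2 + T(-5, 6)*(-5)) = (6*10)*(2 + ((8/11)*(6 - 5)/6)*(-5)) = 60*(2 + ((8/11)*(⅙)*1)*(-5)) = 60*(2 + (4/33)*(-5)) = 60*(2 - 20/33) = 60*(46/33) = 920/11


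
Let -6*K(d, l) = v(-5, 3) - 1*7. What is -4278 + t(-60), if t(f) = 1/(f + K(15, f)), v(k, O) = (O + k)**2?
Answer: -509084/119 ≈ -4278.0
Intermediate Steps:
K(d, l) = 1/2 (K(d, l) = -((3 - 5)**2 - 1*7)/6 = -((-2)**2 - 7)/6 = -(4 - 7)/6 = -1/6*(-3) = 1/2)
t(f) = 1/(1/2 + f) (t(f) = 1/(f + 1/2) = 1/(1/2 + f))
-4278 + t(-60) = -4278 + 2/(1 + 2*(-60)) = -4278 + 2/(1 - 120) = -4278 + 2/(-119) = -4278 + 2*(-1/119) = -4278 - 2/119 = -509084/119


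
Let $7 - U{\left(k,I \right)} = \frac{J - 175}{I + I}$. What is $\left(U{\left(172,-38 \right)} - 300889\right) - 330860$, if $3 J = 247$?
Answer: $- \frac{72018727}{114} \approx -6.3174 \cdot 10^{5}$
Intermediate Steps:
$J = \frac{247}{3}$ ($J = \frac{1}{3} \cdot 247 = \frac{247}{3} \approx 82.333$)
$U{\left(k,I \right)} = 7 + \frac{139}{3 I}$ ($U{\left(k,I \right)} = 7 - \frac{\frac{247}{3} - 175}{I + I} = 7 - - \frac{278}{3 \cdot 2 I} = 7 - - \frac{278 \frac{1}{2 I}}{3} = 7 - - \frac{139}{3 I} = 7 + \frac{139}{3 I}$)
$\left(U{\left(172,-38 \right)} - 300889\right) - 330860 = \left(\left(7 + \frac{139}{3 \left(-38\right)}\right) - 300889\right) - 330860 = \left(\left(7 + \frac{139}{3} \left(- \frac{1}{38}\right)\right) - 300889\right) - 330860 = \left(\left(7 - \frac{139}{114}\right) - 300889\right) - 330860 = \left(\frac{659}{114} - 300889\right) - 330860 = - \frac{34300687}{114} - 330860 = - \frac{72018727}{114}$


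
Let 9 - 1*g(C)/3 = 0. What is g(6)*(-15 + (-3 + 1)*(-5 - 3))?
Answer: 27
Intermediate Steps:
g(C) = 27 (g(C) = 27 - 3*0 = 27 + 0 = 27)
g(6)*(-15 + (-3 + 1)*(-5 - 3)) = 27*(-15 + (-3 + 1)*(-5 - 3)) = 27*(-15 - 2*(-8)) = 27*(-15 + 16) = 27*1 = 27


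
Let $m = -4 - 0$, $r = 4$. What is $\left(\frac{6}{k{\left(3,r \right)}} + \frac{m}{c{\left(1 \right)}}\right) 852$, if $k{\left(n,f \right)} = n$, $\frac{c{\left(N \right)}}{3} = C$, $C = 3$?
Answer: $\frac{3976}{3} \approx 1325.3$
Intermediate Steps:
$c{\left(N \right)} = 9$ ($c{\left(N \right)} = 3 \cdot 3 = 9$)
$m = -4$ ($m = -4 + 0 = -4$)
$\left(\frac{6}{k{\left(3,r \right)}} + \frac{m}{c{\left(1 \right)}}\right) 852 = \left(\frac{6}{3} - \frac{4}{9}\right) 852 = \left(6 \cdot \frac{1}{3} - \frac{4}{9}\right) 852 = \left(2 - \frac{4}{9}\right) 852 = \frac{14}{9} \cdot 852 = \frac{3976}{3}$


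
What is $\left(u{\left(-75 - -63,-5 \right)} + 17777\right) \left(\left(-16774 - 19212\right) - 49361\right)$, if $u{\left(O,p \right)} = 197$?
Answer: $-1534026978$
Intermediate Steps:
$\left(u{\left(-75 - -63,-5 \right)} + 17777\right) \left(\left(-16774 - 19212\right) - 49361\right) = \left(197 + 17777\right) \left(\left(-16774 - 19212\right) - 49361\right) = 17974 \left(-35986 - 49361\right) = 17974 \left(-85347\right) = -1534026978$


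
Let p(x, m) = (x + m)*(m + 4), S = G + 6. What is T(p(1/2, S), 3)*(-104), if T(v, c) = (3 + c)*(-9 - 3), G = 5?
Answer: 7488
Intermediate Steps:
S = 11 (S = 5 + 6 = 11)
p(x, m) = (4 + m)*(m + x) (p(x, m) = (m + x)*(4 + m) = (4 + m)*(m + x))
T(v, c) = -36 - 12*c (T(v, c) = (3 + c)*(-12) = -36 - 12*c)
T(p(1/2, S), 3)*(-104) = (-36 - 12*3)*(-104) = (-36 - 36)*(-104) = -72*(-104) = 7488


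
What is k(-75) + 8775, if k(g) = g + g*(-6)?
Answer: 9150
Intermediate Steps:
k(g) = -5*g (k(g) = g - 6*g = -5*g)
k(-75) + 8775 = -5*(-75) + 8775 = 375 + 8775 = 9150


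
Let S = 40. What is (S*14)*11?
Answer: 6160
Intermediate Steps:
(S*14)*11 = (40*14)*11 = 560*11 = 6160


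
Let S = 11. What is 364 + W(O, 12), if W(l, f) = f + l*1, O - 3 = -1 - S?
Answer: 367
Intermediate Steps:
O = -9 (O = 3 + (-1 - 1*11) = 3 + (-1 - 11) = 3 - 12 = -9)
W(l, f) = f + l
364 + W(O, 12) = 364 + (12 - 9) = 364 + 3 = 367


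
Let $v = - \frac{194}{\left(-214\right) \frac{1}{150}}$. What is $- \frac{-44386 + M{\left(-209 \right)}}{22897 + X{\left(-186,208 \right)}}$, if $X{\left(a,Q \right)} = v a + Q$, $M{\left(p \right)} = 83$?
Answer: $- \frac{4740421}{234065} \approx -20.253$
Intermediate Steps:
$v = \frac{14550}{107}$ ($v = - \frac{194}{\left(-214\right) \frac{1}{150}} = - \frac{194}{- \frac{107}{75}} = \left(-194\right) \left(- \frac{75}{107}\right) = \frac{14550}{107} \approx 135.98$)
$X{\left(a,Q \right)} = Q + \frac{14550 a}{107}$ ($X{\left(a,Q \right)} = \frac{14550 a}{107} + Q = Q + \frac{14550 a}{107}$)
$- \frac{-44386 + M{\left(-209 \right)}}{22897 + X{\left(-186,208 \right)}} = - \frac{-44386 + 83}{22897 + \left(208 + \frac{14550}{107} \left(-186\right)\right)} = - \frac{-44303}{22897 + \left(208 - \frac{2706300}{107}\right)} = - \frac{-44303}{22897 - \frac{2684044}{107}} = - \frac{-44303}{- \frac{234065}{107}} = - \frac{\left(-44303\right) \left(-107\right)}{234065} = \left(-1\right) \frac{4740421}{234065} = - \frac{4740421}{234065}$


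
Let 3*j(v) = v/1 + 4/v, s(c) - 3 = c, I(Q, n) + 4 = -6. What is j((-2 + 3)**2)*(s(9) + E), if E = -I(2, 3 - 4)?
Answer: 110/3 ≈ 36.667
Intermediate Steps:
I(Q, n) = -10 (I(Q, n) = -4 - 6 = -10)
s(c) = 3 + c
j(v) = v/3 + 4/(3*v) (j(v) = (v/1 + 4/v)/3 = (v*1 + 4/v)/3 = (v + 4/v)/3 = v/3 + 4/(3*v))
E = 10 (E = -1*(-10) = 10)
j((-2 + 3)**2)*(s(9) + E) = ((4 + ((-2 + 3)**2)**2)/(3*((-2 + 3)**2)))*((3 + 9) + 10) = ((4 + (1**2)**2)/(3*(1**2)))*(12 + 10) = ((1/3)*(4 + 1**2)/1)*22 = ((1/3)*1*(4 + 1))*22 = ((1/3)*1*5)*22 = (5/3)*22 = 110/3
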